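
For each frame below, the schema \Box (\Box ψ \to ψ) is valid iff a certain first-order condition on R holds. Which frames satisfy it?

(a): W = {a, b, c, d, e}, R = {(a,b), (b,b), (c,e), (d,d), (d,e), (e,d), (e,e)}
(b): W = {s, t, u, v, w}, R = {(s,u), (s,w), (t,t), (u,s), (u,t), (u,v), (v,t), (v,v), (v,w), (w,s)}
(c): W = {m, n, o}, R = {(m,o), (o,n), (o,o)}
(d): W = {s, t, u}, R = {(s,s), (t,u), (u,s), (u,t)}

(a)

Frame correspondent (Sahlqvist): \forall x \forall y (Rxy \to Ryy) — i.e. shift-reflexivity.
(a): condition met.
(b): fails — Rvw but not Rww.
(c): fails — Ron but not Rnn.
(d): fails — Rut but not Rtt.
Valid on: (a).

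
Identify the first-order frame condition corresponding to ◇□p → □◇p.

Convergence

This is the .2 axiom.
It corresponds to convergence: ∀x ∀y ∀z (Rxy ∧ Rxz → ∃w (Ryw ∧ Rzw)).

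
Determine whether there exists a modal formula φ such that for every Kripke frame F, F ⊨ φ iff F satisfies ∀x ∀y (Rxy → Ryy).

This is a Sahlqvist condition; the T□ axiom □(□q → q) defines it.
Suppose □(□q→q) is valid. Take Rxy and set V(q)={w : Ryw}. Then at y, □q holds; since □(□q→q) at x, □q→q at y, so q at y, i.e. Ryy.

Definable; □(□q → q) defines it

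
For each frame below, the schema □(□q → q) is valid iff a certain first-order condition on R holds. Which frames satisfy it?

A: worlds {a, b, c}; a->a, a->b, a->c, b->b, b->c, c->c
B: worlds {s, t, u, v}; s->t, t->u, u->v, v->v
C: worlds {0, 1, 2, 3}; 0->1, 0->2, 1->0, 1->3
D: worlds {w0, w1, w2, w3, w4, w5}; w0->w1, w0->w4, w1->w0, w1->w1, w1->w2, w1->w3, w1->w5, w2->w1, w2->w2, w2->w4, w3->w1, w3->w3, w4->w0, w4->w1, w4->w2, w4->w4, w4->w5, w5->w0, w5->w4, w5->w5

Frame correspondent (Sahlqvist): ∀x ∀y (Rxy → Ryy) — i.e. shift-reflexivity.
A: condition met.
B: fails — Rtu but not Ruu.
C: fails — R01 but not R11.
D: fails — Rw1w0 but not Rw0w0.

A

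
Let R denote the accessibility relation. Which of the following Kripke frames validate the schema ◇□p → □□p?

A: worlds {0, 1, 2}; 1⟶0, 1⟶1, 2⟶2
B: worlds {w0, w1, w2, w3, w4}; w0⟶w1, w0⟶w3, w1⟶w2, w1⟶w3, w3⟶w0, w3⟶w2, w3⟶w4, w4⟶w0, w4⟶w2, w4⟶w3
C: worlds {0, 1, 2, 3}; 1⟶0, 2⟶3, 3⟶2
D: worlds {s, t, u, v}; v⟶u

C, D

This is the axiom for a generalized confluence (Geach) condition; its first-order frame correspondent is ∀x ∀y ∀z ((xRy ∧ xR²z) → ∃w (yRw ∧ z = w)).
A: fails — 1R0, 1R²0 but no w with 0Rw and 0=w.
B: fails — w0Rw1, w0R²w0 but no w with w1Rw and w0=w.
C: ✓.
D: ✓.
Valid on: C, D.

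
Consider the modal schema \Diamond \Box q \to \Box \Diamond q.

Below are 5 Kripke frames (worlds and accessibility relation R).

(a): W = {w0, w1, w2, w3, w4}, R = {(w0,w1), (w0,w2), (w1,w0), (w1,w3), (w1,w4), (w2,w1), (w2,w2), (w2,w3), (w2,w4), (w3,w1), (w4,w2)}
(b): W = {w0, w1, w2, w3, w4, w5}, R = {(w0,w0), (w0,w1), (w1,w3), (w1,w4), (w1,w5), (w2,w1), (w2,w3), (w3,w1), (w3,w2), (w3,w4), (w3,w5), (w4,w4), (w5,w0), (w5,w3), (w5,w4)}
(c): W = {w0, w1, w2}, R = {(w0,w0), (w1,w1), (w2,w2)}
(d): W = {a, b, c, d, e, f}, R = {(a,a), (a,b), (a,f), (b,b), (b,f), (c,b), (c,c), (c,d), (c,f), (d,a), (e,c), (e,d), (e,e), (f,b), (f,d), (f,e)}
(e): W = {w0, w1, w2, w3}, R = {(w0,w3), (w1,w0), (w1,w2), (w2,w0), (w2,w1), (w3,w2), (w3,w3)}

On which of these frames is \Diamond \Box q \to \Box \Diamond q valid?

(c)

The schema corresponds to convergence: \forall x \forall y \forall z (Rxy \wedge Rxz \to \exists w (Ryw \wedge Rzw)).
(a): fails — Rw1w3 and Rw1w4 but w3 and w4 have no common successor.
(b): fails — Rw0w1 and Rw0w0 but w1 and w0 have no common successor.
(c): condition met.
(d): fails — Rcc and Rcd but c and d have no common successor.
(e): fails — Rw1w2 and Rw1w0 but w2 and w0 have no common successor.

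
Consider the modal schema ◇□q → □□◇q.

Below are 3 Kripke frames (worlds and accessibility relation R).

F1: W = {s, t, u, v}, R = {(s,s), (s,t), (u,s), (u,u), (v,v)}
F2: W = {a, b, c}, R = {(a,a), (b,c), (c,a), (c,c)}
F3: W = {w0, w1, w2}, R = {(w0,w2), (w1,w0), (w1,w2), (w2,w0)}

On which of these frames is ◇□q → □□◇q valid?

This is the axiom for a generalized confluence (Geach) condition; its first-order frame correspondent is ∀x ∀y ∀z ((xRy ∧ xR²z) → ∃w (yRw ∧ zRw)).
F1: fails — sRs, sR²t but no w with sRw and tRw.
F2: satisfies the condition.
F3: fails — w0Rw2, w0R²w0 but no w with w2Rw and w0Rw.
Valid on: F2.

F2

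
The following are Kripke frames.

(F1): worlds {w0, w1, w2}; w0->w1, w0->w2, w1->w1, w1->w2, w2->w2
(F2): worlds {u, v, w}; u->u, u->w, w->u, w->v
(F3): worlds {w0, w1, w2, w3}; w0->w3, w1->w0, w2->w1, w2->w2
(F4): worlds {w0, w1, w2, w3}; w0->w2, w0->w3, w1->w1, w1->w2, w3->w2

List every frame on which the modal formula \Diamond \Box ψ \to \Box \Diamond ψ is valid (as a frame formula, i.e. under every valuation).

Frame correspondent (Sahlqvist): \forall x \forall y \forall z (Rxy \wedge Rxz \to \exists w (Ryw \wedge Rzw)) — i.e. convergence.
(F1): holds.
(F2): fails — Rwu and Rwv but u and v have no common successor.
(F3): fails — Rw0w3 and Rw0w3 but w3 and w3 have no common successor.
(F4): fails — Rw0w2 and Rw0w2 but w2 and w2 have no common successor.

(F1)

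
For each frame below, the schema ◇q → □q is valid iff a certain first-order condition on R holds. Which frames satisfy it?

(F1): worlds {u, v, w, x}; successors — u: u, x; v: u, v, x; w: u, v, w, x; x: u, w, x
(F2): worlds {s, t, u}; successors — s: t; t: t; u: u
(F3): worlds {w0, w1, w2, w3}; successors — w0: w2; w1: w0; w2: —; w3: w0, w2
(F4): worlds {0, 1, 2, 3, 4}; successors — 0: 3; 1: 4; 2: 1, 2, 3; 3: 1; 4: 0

(F2)

Frame correspondent (Sahlqvist): ∀x ∀y ∀z (Rxy ∧ Rxz → y = z) — i.e. partial functionality.
(F1): fails — u sees both u and x.
(F2): condition met.
(F3): fails — w3 sees both w0 and w2.
(F4): fails — 2 sees both 1 and 2.
Valid on: (F2).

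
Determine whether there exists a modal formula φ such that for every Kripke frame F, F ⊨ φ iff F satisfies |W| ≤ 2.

Not modally definable

Modal frame validity is preserved under disjoint unions.
Any modal formula valid on each of 3 disjoint one-world frames is valid on their disjoint union (validity is preserved under disjoint unions). Each one-world frame has |W|=1≤2, but the union has |W|=3.
So the class is not modally definable.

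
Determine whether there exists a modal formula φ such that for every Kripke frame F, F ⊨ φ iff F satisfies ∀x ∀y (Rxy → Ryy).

Yes: it is shift-reflexivity, defined by the T□ schema □(□q → q).
Suppose □(□q→q) is valid. Take Rxy and set V(q)={w : Ryw}. Then at y, □q holds; since □(□q→q) at x, □q→q at y, so q at y, i.e. Ryy.

Yes — defined by □(□q → q)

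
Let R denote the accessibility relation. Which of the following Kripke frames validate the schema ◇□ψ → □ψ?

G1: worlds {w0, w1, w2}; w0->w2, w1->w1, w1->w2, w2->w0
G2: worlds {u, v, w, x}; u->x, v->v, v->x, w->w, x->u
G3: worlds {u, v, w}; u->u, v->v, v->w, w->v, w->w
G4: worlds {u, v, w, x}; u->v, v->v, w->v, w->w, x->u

G3

This is the axiom for the Euclidean property; its first-order frame correspondent is ∀x ∀y ∀z (Rxy ∧ Rxz → Ryz).
G1: fails — Rw0w2 and Rw0w2 but not Rw2w2.
G2: fails — Rux and Rux but not Rxx.
G3: ✓.
G4: fails — Rwv and Rww but not Rvw.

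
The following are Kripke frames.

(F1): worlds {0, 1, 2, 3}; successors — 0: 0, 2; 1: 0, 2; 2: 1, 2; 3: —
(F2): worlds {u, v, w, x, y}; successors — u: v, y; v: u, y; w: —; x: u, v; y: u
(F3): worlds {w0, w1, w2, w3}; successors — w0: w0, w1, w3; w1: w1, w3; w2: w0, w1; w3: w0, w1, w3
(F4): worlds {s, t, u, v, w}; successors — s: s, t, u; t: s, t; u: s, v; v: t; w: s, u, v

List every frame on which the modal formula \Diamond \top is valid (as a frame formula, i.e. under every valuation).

Frame correspondent (Sahlqvist): \forall x \exists y Rxy — i.e. seriality.
(F1): fails — world 3 has no successor.
(F2): fails — world w has no successor.
(F3): condition met.
(F4): condition met.
Valid on: (F3), (F4).

(F3), (F4)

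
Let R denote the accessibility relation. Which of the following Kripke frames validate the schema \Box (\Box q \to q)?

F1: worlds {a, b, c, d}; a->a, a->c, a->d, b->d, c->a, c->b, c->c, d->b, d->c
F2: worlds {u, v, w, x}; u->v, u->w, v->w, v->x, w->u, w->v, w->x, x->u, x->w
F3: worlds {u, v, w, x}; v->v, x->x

This is the axiom for shift-reflexivity; its first-order frame correspondent is \forall x \forall y (Rxy \to Ryy).
F1: fails — Rcb but not Rbb.
F2: fails — Ruv but not Rvv.
F3: ✓.

F3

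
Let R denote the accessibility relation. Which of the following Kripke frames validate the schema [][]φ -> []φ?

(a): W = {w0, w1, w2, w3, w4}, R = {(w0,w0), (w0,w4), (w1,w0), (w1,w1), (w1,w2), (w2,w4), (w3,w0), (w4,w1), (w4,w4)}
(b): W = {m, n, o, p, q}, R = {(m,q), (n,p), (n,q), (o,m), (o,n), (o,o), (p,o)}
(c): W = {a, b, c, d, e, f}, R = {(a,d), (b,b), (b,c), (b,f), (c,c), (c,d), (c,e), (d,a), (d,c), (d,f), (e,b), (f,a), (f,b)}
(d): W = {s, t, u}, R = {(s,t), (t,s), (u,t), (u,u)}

The schema corresponds to density: forall x forall y (Rxy -> exists z (Rxz & Rzy)).
(a): satisfies the condition.
(b): fails — Rnq but no z with Rnz and Rzq.
(c): fails — Rdf but no z with Rdz and Rzf.
(d): fails — Rts but no z with Rtz and Rzs.

(a)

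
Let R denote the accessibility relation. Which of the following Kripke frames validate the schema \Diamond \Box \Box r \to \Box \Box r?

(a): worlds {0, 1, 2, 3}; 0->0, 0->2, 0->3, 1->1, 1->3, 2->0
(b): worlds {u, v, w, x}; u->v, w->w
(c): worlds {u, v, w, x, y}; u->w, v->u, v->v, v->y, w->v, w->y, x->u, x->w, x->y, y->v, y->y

(b)

This is the axiom for a generalized confluence (Geach) condition; its first-order frame correspondent is \forall x \forall y \forall z ((xRy \wedge x R^2 z) \to \exists w (y R^2 w \wedge z = w)).
(a): fails — 0R3, 0R²0 but no w with 3R²w and 0=w.
(b): ✓.
(c): fails — vRu, vR²u but no t with uR²t and u=t.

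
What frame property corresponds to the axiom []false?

□⊥ is valid iff no world has any successor (otherwise □⊥ fails at any world with one).
Conversely, on a frame with emptiness of R the schema holds at every world under every valuation.
So the correspondent is emptiness of R.

emptiness of R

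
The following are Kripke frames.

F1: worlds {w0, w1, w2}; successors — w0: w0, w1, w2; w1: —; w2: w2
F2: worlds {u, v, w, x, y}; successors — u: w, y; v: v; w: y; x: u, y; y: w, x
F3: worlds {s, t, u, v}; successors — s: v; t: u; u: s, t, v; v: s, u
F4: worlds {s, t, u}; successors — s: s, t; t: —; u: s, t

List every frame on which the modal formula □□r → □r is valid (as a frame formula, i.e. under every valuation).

F1, F4

This is the axiom for density; its first-order frame correspondent is ∀x ∀y (Rxy → ∃z (Rxz ∧ Rzy)).
F1: holds.
F2: fails — Ryx but no z with Ryz and Rzx.
F3: fails — Rut but no z with Ruz and Rzt.
F4: holds.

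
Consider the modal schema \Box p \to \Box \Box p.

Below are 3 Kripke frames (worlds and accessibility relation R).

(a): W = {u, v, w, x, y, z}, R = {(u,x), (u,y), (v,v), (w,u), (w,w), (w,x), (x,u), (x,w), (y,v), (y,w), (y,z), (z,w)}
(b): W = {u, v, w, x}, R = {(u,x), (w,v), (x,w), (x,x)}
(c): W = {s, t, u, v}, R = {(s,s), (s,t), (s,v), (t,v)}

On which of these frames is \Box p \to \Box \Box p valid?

Frame correspondent (Sahlqvist): \forall x \forall y \forall z (Rxy \wedge Ryz \to Rxz) — i.e. transitivity.
(a): fails — Rxw and Rwx but not Rxx.
(b): fails — Rxw and Rwv but not Rxv.
(c): condition met.
Valid on: (c).

(c)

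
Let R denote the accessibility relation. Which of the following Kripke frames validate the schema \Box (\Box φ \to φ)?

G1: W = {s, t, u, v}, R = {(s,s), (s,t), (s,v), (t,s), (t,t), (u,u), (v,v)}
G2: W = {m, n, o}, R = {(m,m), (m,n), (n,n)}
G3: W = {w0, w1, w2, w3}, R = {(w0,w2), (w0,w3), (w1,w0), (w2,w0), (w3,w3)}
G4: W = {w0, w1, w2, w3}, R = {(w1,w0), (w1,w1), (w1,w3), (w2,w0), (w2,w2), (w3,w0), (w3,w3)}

G1, G2

The schema corresponds to shift-reflexivity: \forall x \forall y (Rxy \to Ryy).
G1: condition met.
G2: condition met.
G3: fails — Rw1w0 but not Rw0w0.
G4: fails — Rw1w0 but not Rw0w0.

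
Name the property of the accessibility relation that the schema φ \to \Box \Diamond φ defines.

Symmetry

Suppose φ→□◇φ is valid. Take Rxy and set V(φ)={x}. Then φ at x, so □◇φ at x, so ◇φ at y, so some z with Ryz has φ; z=x, i.e. Ryx.
The converse is a direct semantic check.
Frame condition: \forall x \forall y (Rxy \to Ryx).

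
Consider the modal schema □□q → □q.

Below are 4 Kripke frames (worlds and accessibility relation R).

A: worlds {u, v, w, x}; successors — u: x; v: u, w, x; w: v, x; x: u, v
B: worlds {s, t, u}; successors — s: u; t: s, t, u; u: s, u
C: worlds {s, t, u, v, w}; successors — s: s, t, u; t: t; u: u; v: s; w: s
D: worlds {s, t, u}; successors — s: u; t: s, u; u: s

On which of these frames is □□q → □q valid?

B, C

The schema corresponds to density: ∀x ∀y (Rxy → ∃z (Rxz ∧ Rzy)).
A: fails — Rvw but no z with Rvz and Rzw.
B: ✓.
C: ✓.
D: fails — Rsu but no z with Rsz and Rzu.
Valid on: B, C.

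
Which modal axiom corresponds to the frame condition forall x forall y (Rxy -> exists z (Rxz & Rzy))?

□□ψ → □ψ

A defining formula is □□ψ → □ψ (the C4 axiom).
Suppose □□ψ→□ψ is valid. Take Rxy and set V(ψ)={w : xR²w}. Then □□ψ at x, so □ψ at x, so ψ at y, i.e. ∃z(Rxz∧Rzy).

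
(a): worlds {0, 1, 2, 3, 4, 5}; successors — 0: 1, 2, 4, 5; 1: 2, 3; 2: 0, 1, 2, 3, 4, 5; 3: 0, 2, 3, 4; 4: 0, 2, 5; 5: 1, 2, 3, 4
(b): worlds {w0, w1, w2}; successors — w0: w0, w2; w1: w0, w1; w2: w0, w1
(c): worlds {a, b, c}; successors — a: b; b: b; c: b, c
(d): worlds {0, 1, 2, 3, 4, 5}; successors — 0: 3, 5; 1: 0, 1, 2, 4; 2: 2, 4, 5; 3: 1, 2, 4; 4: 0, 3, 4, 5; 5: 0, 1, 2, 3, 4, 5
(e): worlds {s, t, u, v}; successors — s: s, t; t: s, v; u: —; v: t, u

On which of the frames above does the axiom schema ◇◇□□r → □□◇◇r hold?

(a), (b), (c), (d)

This is the axiom for a generalized confluence (Geach) condition; its first-order frame correspondent is ∀x ∀y ∀z ((xR²y ∧ xR²z) → ∃w (yR²w ∧ zR²w)).
(a): condition met.
(b): condition met.
(c): condition met.
(d): condition met.
(e): fails — tR²s, tR²u but no w with sR²w and uR²w.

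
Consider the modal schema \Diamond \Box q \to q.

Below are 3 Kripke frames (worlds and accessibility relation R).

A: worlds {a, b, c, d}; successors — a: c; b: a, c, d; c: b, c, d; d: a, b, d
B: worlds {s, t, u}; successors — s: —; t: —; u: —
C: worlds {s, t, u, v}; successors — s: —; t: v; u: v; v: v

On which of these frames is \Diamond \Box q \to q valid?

The schema corresponds to symmetry: \forall x \forall y (Rxy \to Ryx).
A: fails — Rcd but not Rdc.
B: condition met.
C: fails — Ruv but not Rvu.
Valid on: B.

B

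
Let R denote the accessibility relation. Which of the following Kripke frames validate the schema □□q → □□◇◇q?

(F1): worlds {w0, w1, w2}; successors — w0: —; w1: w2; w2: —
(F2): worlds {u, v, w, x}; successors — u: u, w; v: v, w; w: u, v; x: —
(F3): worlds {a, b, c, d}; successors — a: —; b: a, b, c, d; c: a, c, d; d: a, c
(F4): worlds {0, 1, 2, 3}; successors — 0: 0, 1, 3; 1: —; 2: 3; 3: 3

(F1), (F2)

Frame correspondent (Sahlqvist): ∀x ∀z (xR²z → ∃w (xR²w ∧ zR²w)) — i.e. a generalized confluence (Geach) condition.
(F1): condition met.
(F2): condition met.
(F3): fails — bR²a but no w with bR²w and aR²w.
(F4): fails — 0R²1 but no w with 0R²w and 1R²w.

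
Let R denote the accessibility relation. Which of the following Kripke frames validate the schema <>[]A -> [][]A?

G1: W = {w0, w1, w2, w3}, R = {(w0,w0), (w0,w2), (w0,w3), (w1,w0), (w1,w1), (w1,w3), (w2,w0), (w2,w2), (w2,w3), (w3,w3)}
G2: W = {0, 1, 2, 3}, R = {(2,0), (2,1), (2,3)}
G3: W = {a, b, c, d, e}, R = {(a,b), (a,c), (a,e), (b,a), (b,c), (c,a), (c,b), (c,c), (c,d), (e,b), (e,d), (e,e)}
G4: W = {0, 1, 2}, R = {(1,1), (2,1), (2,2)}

This is the axiom for a generalized confluence (Geach) condition; its first-order frame correspondent is forall x forall y forall z ((xRy & x R^2 z) -> exists w (yRw & z = w)).
G1: fails — w0Rw3, w0R²w0 but no w with w3Rw and w0=w.
G2: satisfies the condition.
G3: fails — aRb, aR²b but no w with bRw and b=w.
G4: fails — 2R1, 2R²2 but no w with 1Rw and 2=w.
Valid on: G2.

G2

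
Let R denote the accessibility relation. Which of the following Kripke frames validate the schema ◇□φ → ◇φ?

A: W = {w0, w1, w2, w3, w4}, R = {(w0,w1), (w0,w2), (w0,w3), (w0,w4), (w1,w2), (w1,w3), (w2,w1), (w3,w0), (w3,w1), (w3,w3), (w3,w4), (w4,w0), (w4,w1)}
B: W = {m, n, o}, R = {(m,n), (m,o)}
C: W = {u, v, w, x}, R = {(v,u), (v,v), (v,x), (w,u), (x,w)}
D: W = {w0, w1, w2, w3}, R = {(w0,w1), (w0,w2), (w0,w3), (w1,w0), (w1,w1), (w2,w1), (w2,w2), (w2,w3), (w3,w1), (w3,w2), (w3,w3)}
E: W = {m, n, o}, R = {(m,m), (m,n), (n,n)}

This is the axiom for a generalized confluence (Geach) condition; its first-order frame correspondent is ∀x ∀y (xRy → ∃w (yRw ∧ xRw)).
A: fails — w1Rw2 but no w with w2Rw and w1Rw.
B: fails — mRn but no w with nRw and mRw.
C: fails — vRu but no t with uRt and vRt.
D: ✓.
E: ✓.

D, E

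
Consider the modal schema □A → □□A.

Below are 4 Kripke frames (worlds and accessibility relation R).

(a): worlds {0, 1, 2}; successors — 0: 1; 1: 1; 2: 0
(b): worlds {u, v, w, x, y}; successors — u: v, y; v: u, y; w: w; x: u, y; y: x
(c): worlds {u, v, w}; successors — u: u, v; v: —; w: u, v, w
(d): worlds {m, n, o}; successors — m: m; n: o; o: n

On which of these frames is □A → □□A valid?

The schema corresponds to transitivity: ∀x ∀y ∀z (Rxy ∧ Ryz → Rxz).
(a): fails — R20 and R01 but not R21.
(b): fails — Ruv and Rvu but not Ruu.
(c): satisfies the condition.
(d): fails — Rno and Ron but not Rnn.
Valid on: (c).

(c)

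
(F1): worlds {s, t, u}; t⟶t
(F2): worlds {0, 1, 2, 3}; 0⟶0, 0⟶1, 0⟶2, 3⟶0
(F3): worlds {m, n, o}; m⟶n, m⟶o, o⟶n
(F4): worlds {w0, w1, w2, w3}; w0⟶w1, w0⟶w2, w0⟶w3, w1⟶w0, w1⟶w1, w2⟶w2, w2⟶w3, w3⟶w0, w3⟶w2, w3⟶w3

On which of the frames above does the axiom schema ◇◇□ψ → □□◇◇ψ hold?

This is the axiom for a generalized confluence (Geach) condition; its first-order frame correspondent is ∀x ∀y ∀z ((xR²y ∧ xR²z) → ∃w (yRw ∧ zR²w)).
(F1): holds.
(F2): fails — 0R²0, 0R²1 but no w with 0Rw and 1R²w.
(F3): fails — mR²n, mR²n but no w with nRw and nR²w.
(F4): holds.

(F1), (F4)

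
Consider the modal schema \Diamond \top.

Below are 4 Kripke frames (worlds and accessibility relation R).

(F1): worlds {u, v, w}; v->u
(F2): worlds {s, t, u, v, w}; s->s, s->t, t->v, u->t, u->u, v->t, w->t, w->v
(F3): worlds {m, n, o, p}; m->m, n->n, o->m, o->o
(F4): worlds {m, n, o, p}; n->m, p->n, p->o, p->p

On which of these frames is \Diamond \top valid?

Frame correspondent (Sahlqvist): \forall x \exists y Rxy — i.e. seriality.
(F1): fails — world u has no successor.
(F2): condition met.
(F3): fails — world p has no successor.
(F4): fails — world m has no successor.

(F2)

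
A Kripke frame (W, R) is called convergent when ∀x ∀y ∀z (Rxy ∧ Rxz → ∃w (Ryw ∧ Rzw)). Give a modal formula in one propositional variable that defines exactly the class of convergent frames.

A defining formula is ◇□s → □◇s (the .2 axiom).
Suppose ◇□s→□◇s is valid. Take Rxy, Rxz and set V(s)={w : Ryw}. Then □s at y so ◇□s at x, so □◇s at x, so ◇s at z, giving w with Rzw and Ryw.

◇□s → □◇s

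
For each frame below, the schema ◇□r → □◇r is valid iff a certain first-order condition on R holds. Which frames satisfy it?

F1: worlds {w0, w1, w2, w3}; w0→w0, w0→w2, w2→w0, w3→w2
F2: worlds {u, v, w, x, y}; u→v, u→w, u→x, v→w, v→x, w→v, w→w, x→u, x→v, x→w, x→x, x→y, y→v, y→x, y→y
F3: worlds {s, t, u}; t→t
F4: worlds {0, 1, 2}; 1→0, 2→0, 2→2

F1, F2, F3

This is the axiom for convergence; its first-order frame correspondent is ∀x ∀y ∀z (Rxy ∧ Rxz → ∃w (Ryw ∧ Rzw)).
F1: ✓.
F2: ✓.
F3: ✓.
F4: fails — R10 and R10 but 0 and 0 have no common successor.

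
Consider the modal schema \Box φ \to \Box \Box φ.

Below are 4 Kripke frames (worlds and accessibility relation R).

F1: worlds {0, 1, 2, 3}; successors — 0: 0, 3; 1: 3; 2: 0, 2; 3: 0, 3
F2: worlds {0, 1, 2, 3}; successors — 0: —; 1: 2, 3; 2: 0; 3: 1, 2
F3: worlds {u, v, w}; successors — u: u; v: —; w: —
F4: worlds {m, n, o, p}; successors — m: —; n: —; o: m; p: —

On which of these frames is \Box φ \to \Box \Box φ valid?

F3, F4

The schema corresponds to transitivity: \forall x \forall y \forall z (Rxy \wedge Ryz \to Rxz).
F1: fails — R20 and R03 but not R23.
F2: fails — R32 and R20 but not R30.
F3: ✓.
F4: ✓.
Valid on: F3, F4.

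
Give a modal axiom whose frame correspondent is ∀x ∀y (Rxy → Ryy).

□(□ψ → ψ)

This is shift-reflexivity; the standard corresponding axiom is T□: □(□ψ → ψ).
Suppose □(□ψ→ψ) is valid. Take Rxy and set V(ψ)={w : Ryw}. Then at y, □ψ holds; since □(□ψ→ψ) at x, □ψ→ψ at y, so ψ at y, i.e. Ryy.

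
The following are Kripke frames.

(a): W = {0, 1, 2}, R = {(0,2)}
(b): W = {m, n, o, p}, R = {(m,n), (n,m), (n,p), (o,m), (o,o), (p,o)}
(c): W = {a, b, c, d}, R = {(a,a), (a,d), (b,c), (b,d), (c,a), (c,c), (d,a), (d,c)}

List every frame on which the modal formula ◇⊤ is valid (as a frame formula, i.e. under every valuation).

The schema corresponds to seriality: ∀x ∃y Rxy.
(a): fails — world 1 has no successor.
(b): condition met.
(c): condition met.

(b), (c)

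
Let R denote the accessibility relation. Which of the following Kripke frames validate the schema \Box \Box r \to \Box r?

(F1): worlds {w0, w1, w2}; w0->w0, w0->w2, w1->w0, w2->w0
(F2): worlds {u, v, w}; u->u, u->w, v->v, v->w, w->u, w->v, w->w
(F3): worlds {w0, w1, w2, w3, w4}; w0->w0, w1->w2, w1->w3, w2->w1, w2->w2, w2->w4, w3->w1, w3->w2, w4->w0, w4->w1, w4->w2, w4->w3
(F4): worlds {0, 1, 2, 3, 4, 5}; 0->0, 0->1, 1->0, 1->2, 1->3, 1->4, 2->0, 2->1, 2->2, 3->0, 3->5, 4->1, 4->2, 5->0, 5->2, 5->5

(F1), (F2)

This is the axiom for density; its first-order frame correspondent is \forall x \forall y (Rxy \to \exists z (Rxz \wedge Rzy)).
(F1): holds.
(F2): holds.
(F3): fails — Rw1w3 but no z with Rw1z and Rzw3.
(F4): fails — R14 but no z with R1z and Rz4.
Valid on: (F1), (F2).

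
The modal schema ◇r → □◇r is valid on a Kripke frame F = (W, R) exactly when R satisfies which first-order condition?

The Euclidean property

This schema is the 5 axiom.
Its frame correspondent is the Euclidean property — ∀x ∀y ∀z (Rxy ∧ Rxz → Ryz).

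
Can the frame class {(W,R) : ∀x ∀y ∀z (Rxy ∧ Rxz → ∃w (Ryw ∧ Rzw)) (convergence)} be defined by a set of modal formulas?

Yes — defined by ◇□r → □◇r

This is a Sahlqvist condition; the .2 axiom ◇□r → □◇r defines it.
Suppose ◇□r→□◇r is valid. Take Rxy, Rxz and set V(r)={w : Ryw}. Then □r at y so ◇□r at x, so □◇r at x, so ◇r at z, giving w with Rzw and Ryw.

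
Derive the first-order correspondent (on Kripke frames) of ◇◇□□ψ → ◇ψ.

This is a Sahlqvist (Geach-type) schema ◇^2□^2ψ → □^0◇^1ψ.
Minimal-valuation argument: fix x; take any y with xR^2y and any z with xR^0z. Set V(ψ) to the set of worlds R-reachable from y in exactly 2 steps. Then □^2ψ holds at y, so the antecedent holds at x; validity forces ◇^1ψ at z, giving a w with zR^1w and yR^2w.
First-order correspondent: ∀x ∀y (xR²y → ∃w (yR²w ∧ xRw)).

∀x ∀y (xR²y → ∃w (yR²w ∧ xRw))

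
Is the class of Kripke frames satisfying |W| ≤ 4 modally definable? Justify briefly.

Any modally definable frame class is closed under disjoint unions.
Any modal formula valid on each of 5 disjoint one-world frames is valid on their disjoint union (validity is preserved under disjoint unions). Each one-world frame has |W|=1≤4, but the union has |W|=5.
So the class is not modally definable.

No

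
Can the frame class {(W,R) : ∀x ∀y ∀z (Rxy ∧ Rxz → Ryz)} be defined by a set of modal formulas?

Definable; ◇q → □◇q defines it

This is a Sahlqvist condition; the 5 axiom ◇q → □◇q defines it.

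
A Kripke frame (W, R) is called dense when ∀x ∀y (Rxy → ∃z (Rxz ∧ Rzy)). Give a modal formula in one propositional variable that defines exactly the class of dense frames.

□□s → □s

The condition is density. The C4 schema □□s → □s defines it.
Suppose □□s→□s is valid. Take Rxy and set V(s)={w : xR²w}. Then □□s at x, so □s at x, so s at y, i.e. ∃z(Rxz∧Rzy).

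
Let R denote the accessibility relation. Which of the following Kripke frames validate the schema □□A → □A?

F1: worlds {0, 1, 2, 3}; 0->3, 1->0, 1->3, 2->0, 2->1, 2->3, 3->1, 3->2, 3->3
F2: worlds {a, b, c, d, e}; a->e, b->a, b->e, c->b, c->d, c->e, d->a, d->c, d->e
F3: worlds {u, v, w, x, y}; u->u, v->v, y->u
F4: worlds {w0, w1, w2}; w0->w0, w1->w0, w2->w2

F3, F4

This is the axiom for density; its first-order frame correspondent is ∀x ∀y (Rxy → ∃z (Rxz ∧ Rzy)).
F1: fails — R10 but no z with R1z and Rz0.
F2: fails — Rcd but no z with Rcz and Rzd.
F3: condition met.
F4: condition met.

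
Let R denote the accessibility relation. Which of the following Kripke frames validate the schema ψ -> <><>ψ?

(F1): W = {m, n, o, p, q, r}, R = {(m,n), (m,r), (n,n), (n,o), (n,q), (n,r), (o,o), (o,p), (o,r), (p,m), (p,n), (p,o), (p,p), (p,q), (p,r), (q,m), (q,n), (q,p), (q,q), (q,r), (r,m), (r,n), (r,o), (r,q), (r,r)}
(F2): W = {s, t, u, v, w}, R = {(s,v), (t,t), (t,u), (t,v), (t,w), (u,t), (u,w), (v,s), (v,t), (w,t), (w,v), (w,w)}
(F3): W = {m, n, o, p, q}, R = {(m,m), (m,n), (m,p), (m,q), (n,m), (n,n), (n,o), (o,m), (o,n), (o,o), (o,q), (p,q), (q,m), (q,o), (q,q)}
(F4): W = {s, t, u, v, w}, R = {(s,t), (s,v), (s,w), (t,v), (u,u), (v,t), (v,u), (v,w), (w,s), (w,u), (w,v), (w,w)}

Frame correspondent (Sahlqvist): forall x exists w (x = w & x R^2 w) — i.e. a generalized confluence (Geach) condition.
(F1): holds.
(F2): holds.
(F3): fails — at p but no w with p=w and pR²w.
(F4): holds.
Valid on: (F1), (F2), (F4).

(F1), (F2), (F4)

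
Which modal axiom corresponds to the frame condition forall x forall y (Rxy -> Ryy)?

□(□p → p)

The condition is shift-reflexivity. The T□ schema □(□p → p) defines it.
Suppose □(□p→p) is valid. Take Rxy and set V(p)={w : Ryw}. Then at y, □p holds; since □(□p→p) at x, □p→p at y, so p at y, i.e. Ryy.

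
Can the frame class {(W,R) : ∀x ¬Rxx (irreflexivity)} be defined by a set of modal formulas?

Not definable by any modal formula

If a class were modally definable it would be closed under surjective bounded morphisms (Goldblatt–Thomason).
The 4-cycle (worlds a,b,c,d with a→b→c→d→a) is irreflexive, and the map sending every world to a single reflexive point • is a surjective bounded morphism (forth: every edge maps to (•,•); back: every world has a successor). So any modal formula valid on the 4-cycle is also valid on the reflexive point, which is not irreflexive.
Hence irreflexivity is not modally definable.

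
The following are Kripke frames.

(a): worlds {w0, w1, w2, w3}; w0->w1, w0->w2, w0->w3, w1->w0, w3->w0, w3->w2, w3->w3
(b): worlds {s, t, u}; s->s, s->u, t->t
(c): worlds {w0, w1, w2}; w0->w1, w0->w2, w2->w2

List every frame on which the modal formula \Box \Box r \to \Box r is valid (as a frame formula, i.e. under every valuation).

The schema corresponds to density: \forall x \forall y (Rxy \to \exists z (Rxz \wedge Rzy)).
(a): fails — Rw1w0 but no z with Rw1z and Rzw0.
(b): holds.
(c): fails — Rw0w1 but no z with Rw0z and Rzw1.

(b)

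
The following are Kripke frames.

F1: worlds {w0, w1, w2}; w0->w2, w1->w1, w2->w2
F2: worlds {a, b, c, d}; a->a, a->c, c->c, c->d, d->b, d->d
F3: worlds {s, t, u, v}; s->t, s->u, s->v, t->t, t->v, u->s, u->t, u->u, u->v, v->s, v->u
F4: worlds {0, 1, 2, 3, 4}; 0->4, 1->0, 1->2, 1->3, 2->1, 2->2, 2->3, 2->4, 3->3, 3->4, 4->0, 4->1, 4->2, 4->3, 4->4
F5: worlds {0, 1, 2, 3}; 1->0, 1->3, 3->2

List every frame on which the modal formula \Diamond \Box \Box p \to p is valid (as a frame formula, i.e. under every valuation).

Frame correspondent (Sahlqvist): \forall x \forall y (xRy \to \exists w (y R^2 w \wedge x = w)) — i.e. a generalized confluence (Geach) condition.
F1: fails — w0Rw2 but no w with w2R²w and w0=w.
F2: fails — aRc but no w with cR²w and a=w.
F3: satisfies the condition.
F4: satisfies the condition.
F5: fails — 1R0 but no w with 0R²w and 1=w.
Valid on: F3, F4.

F3, F4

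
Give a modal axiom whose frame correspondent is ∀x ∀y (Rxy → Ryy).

A defining formula is □(□q → q) (the T□ axiom).
Suppose □(□q→q) is valid. Take Rxy and set V(q)={w : Ryw}. Then at y, □q holds; since □(□q→q) at x, □q→q at y, so q at y, i.e. Ryy.

□(□q → q)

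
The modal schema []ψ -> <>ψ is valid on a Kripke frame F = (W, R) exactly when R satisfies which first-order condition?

seriality

Suppose □ψ→◇ψ is valid. At any x set V(ψ)=W. Then □ψ at x, so ◇ψ at x, so x has a successor.
The converse is a direct semantic check.
So the correspondent is seriality.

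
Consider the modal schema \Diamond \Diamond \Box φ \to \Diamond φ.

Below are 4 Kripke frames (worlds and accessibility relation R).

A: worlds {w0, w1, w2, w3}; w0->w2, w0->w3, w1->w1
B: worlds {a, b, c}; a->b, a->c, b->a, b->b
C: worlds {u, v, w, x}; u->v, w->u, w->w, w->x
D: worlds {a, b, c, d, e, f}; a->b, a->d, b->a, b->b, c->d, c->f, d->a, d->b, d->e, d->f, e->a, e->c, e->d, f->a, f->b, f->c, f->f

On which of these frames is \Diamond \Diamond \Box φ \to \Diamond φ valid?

This is the axiom for a generalized confluence (Geach) condition; its first-order frame correspondent is \forall x \forall y (x R^2 y \to \exists w (yRw \wedge xRw)).
A: condition met.
B: fails — bR²c but no w with cRw and bRw.
C: fails — wR²u but no t with uRt and wRt.
D: fails — cR²b but no w with bRw and cRw.
Valid on: A.

A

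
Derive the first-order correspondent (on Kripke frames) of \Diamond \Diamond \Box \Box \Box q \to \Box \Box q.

This is a Sahlqvist (Geach-type) schema ◇^2□^3q → □^2◇^0q.
Minimal-valuation argument: fix x; take any y with xR^2y and any z with xR^2z. Set V(q) to the set of worlds R-reachable from y in exactly 3 steps. Then □^3q holds at y, so the antecedent holds at x; validity forces ◇^0q at z, giving a w with zR^0w and yR^3w.
First-order correspondent: \forall x \forall y \forall z ((x R^2 y \wedge x R^2 z) \to \exists w (y R^3 w \wedge z = w)).

\forall x \forall y \forall z ((x R^2 y \wedge x R^2 z) \to \exists w (y R^3 w \wedge z = w))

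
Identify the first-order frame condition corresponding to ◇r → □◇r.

Suppose ◇r→□◇r is valid. Take Rxy, Rxz and set V(r)={y}. Then ◇r at x, so □◇r at x, so ◇r at z, so some w with Rzw has r; w=y, i.e. Rzy. By symmetry of the argument, Ryz.
Conversely, on a frame with the Euclidean property the schema holds at every world under every valuation.
Frame condition: ∀x ∀y ∀z (Rxy ∧ Rxz → Ryz).

The Euclidean property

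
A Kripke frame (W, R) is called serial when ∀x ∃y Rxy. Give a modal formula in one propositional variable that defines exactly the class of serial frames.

□q → ◇q

A defining formula is □q → ◇q (the D axiom).
Suppose □q→◇q is valid. At any x set V(q)=W. Then □q at x, so ◇q at x, so x has a successor.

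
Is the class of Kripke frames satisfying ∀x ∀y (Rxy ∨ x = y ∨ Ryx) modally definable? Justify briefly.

Modal frame validity is preserved under disjoint unions.
Take 3 disjoint single-world reflexive frames: each is trivially connected, but their disjoint union has 3 worlds with no edge between distinct components, so it is not connected.
So no modal formula (or set of formulas) defines exactly the connected frames.

No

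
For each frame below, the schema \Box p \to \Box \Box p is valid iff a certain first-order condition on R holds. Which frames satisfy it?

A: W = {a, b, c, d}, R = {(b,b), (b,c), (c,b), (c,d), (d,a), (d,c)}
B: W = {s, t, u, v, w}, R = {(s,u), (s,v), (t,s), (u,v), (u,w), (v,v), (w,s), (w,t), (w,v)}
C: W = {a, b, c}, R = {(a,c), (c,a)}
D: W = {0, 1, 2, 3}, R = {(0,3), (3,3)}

D

This is the axiom for transitivity; its first-order frame correspondent is \forall x \forall y \forall z (Rxy \wedge Ryz \to Rxz).
A: fails — Rbc and Rcd but not Rbd.
B: fails — Ruw and Rwt but not Rut.
C: fails — Rac and Rca but not Raa.
D: satisfies the condition.
Valid on: D.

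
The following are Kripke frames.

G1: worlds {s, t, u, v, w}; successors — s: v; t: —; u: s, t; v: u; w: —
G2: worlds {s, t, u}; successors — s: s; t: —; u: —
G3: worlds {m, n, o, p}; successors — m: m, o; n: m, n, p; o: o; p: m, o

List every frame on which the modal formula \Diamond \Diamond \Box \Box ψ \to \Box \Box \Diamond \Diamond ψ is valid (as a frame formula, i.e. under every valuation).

G2, G3

Frame correspondent (Sahlqvist): \forall x \forall y \forall z ((x R^2 y \wedge x R^2 z) \to \exists w (y R^2 w \wedge z R^2 w)) — i.e. a generalized confluence (Geach) condition.
G1: fails — vR²s, vR²t but no w* with sR²w* and tR²w*.
G2: condition met.
G3: condition met.
Valid on: G2, G3.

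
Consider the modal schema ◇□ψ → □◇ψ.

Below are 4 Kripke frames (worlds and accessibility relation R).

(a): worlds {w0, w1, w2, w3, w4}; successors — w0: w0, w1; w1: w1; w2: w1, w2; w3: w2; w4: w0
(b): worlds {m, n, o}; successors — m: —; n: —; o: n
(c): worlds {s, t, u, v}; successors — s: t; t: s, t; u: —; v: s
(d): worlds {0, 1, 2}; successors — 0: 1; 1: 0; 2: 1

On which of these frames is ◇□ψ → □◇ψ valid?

This is the axiom for convergence; its first-order frame correspondent is ∀x ∀y ∀z (Rxy ∧ Rxz → ∃w (Ryw ∧ Rzw)).
(a): ✓.
(b): fails — Ron and Ron but n and n have no common successor.
(c): ✓.
(d): ✓.

(a), (c), (d)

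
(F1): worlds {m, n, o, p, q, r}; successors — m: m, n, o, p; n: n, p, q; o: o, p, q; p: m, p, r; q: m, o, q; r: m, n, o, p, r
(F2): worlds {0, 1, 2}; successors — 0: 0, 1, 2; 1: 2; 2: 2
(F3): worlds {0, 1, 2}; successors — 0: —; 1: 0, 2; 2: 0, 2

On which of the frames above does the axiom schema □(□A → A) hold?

Frame correspondent (Sahlqvist): ∀x ∀y (Rxy → Ryy) — i.e. shift-reflexivity.
(F1): ✓.
(F2): fails — R01 but not R11.
(F3): fails — R10 but not R00.
Valid on: (F1).

(F1)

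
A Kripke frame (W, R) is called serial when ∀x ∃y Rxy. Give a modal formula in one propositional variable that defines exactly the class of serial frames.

The condition is seriality. The D schema □ψ → ◇ψ defines it.
Suppose □ψ→◇ψ is valid. At any x set V(ψ)=W. Then □ψ at x, so ◇ψ at x, so x has a successor.

□ψ → ◇ψ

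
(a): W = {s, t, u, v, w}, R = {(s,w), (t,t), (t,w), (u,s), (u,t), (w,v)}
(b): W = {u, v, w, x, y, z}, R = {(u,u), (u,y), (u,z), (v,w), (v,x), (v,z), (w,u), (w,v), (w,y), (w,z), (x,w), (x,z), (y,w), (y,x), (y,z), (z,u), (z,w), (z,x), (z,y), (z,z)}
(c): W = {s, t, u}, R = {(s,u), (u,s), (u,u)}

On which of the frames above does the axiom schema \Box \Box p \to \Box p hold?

The schema corresponds to density: \forall x \forall y (Rxy \to \exists z (Rxz \wedge Rzy)).
(a): fails — Rus but no z with Ruz and Rzs.
(b): fails — Rwv but no t with Rwt and Rtv.
(c): condition met.
Valid on: (c).

(c)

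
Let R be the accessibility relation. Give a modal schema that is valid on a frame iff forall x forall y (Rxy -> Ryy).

A defining formula is □(□q → q) (the T□ axiom).

□(□q → q)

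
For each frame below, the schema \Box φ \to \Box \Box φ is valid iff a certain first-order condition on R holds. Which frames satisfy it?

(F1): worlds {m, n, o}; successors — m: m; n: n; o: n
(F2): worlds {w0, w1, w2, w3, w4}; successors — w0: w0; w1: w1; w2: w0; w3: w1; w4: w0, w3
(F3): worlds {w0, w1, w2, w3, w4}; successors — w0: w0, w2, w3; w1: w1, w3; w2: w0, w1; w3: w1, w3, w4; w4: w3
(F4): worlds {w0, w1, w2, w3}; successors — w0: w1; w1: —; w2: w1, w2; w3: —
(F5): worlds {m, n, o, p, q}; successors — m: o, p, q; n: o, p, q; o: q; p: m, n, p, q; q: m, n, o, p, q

Frame correspondent (Sahlqvist): \forall x \forall y \forall z (Rxy \wedge Ryz \to Rxz) — i.e. transitivity.
(F1): holds.
(F2): fails — Rw4w3 and Rw3w1 but not Rw4w1.
(F3): fails — Rw1w3 and Rw3w4 but not Rw1w4.
(F4): holds.
(F5): fails — Rpm and Rmo but not Rpo.
Valid on: (F1), (F4).

(F1), (F4)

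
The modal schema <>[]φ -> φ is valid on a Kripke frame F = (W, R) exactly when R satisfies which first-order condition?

This is frame-equivalent to φ → □◇φ (substitute ¬φ for φ and contrapose).
Suppose φ→□◇φ is valid. Take Rxy and set V(φ)={x}. Then φ at x, so □◇φ at x, so ◇φ at y, so some z with Ryz has φ; z=x, i.e. Ryx.
The converse is a direct semantic check.
Frame condition: forall x forall y (Rxy -> Ryx).

Symmetry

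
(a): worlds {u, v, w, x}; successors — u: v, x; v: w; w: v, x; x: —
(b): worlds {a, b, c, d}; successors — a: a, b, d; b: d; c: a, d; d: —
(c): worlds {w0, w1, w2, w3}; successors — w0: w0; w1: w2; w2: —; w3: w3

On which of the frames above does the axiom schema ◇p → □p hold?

Frame correspondent (Sahlqvist): ∀x ∀y ∀z (Rxy ∧ Rxz → y = z) — i.e. partial functionality.
(a): fails — u sees both v and x.
(b): fails — a sees both a and b.
(c): condition met.

(c)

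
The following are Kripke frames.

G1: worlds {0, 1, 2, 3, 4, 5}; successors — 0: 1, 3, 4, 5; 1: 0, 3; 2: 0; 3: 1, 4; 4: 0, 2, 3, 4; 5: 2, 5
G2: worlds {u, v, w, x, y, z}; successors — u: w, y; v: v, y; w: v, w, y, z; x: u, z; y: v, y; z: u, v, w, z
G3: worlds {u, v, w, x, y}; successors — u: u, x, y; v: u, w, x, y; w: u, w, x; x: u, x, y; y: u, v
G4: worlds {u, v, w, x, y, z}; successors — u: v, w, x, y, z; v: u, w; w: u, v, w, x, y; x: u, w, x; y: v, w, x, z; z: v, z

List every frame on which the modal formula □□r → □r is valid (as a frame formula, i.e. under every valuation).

The schema corresponds to density: ∀x ∀y (Rxy → ∃z (Rxz ∧ Rzy)).
G1: fails — R10 but no z with R1z and Rz0.
G2: ✓.
G3: fails — Ryv but no z with Ryz and Rzv.
G4: ✓.
Valid on: G2, G4.

G2, G4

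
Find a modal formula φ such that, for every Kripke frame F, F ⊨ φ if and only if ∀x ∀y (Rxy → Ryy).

□(□s → s)

The condition is shift-reflexivity. The T□ schema □(□s → s) defines it.
Suppose □(□s→s) is valid. Take Rxy and set V(s)={w : Ryw}. Then at y, □s holds; since □(□s→s) at x, □s→s at y, so s at y, i.e. Ryy.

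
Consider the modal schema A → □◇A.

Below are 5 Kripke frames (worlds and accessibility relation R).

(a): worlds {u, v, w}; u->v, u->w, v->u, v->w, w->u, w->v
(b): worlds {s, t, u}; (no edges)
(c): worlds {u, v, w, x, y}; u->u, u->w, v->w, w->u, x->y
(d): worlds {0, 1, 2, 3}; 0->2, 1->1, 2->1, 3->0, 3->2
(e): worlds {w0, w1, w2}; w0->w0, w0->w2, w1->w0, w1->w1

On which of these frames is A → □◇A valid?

This is the axiom for symmetry; its first-order frame correspondent is ∀x ∀y (Rxy → Ryx).
(a): ✓.
(b): ✓.
(c): fails — Rvw but not Rwv.
(d): fails — R32 but not R23.
(e): fails — Rw0w2 but not Rw2w0.
Valid on: (a), (b).

(a), (b)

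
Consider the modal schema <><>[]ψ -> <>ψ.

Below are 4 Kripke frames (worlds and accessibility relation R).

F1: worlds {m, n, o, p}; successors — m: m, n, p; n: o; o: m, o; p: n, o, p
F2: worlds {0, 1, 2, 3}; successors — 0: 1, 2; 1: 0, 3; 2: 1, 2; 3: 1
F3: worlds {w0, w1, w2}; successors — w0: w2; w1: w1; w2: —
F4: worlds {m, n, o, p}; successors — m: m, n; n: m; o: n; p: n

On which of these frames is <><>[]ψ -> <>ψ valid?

F3, F4

Frame correspondent (Sahlqvist): forall x forall y (x R^2 y -> exists w (yRw & xRw)) — i.e. a generalized confluence (Geach) condition.
F1: fails — mR²n but no w with nRw and mRw.
F2: fails — 0R²1 but no w with 1Rw and 0Rw.
F3: ✓.
F4: ✓.
Valid on: F3, F4.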